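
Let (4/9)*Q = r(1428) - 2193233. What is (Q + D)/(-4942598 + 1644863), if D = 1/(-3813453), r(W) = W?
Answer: 75225108173989/50303029715820 ≈ 1.4954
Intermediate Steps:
D = -1/3813453 ≈ -2.6223e-7
Q = -19726245/4 (Q = 9*(1428 - 2193233)/4 = (9/4)*(-2191805) = -19726245/4 ≈ -4.9316e+6)
(Q + D)/(-4942598 + 1644863) = (-19726245/4 - 1/3813453)/(-4942598 + 1644863) = -75225108173989/15253812/(-3297735) = -75225108173989/15253812*(-1/3297735) = 75225108173989/50303029715820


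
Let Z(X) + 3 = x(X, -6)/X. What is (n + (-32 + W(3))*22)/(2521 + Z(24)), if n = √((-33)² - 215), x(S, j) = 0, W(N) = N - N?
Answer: -352/1259 + √874/2518 ≈ -0.26785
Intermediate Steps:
W(N) = 0
Z(X) = -3 (Z(X) = -3 + 0/X = -3 + 0 = -3)
n = √874 (n = √(1089 - 215) = √874 ≈ 29.563)
(n + (-32 + W(3))*22)/(2521 + Z(24)) = (√874 + (-32 + 0)*22)/(2521 - 3) = (√874 - 32*22)/2518 = (√874 - 704)*(1/2518) = (-704 + √874)*(1/2518) = -352/1259 + √874/2518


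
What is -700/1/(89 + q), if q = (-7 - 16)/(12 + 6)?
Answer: -552650/9 ≈ -61406.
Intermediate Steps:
q = -23/18 ≈ -1.2778
-700/1/(89 + q) = -700/1/(89 - 23/18) = -700/1/(1579/18) = -700/(18/1579) = (1579/18)*(-700) = -552650/9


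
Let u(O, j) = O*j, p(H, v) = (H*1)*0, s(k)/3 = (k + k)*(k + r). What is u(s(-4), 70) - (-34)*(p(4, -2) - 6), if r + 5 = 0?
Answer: 14916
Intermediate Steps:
r = -5 (r = -5 + 0 = -5)
s(k) = 6*k*(-5 + k) (s(k) = 3*((k + k)*(k - 5)) = 3*((2*k)*(-5 + k)) = 3*(2*k*(-5 + k)) = 6*k*(-5 + k))
p(H, v) = 0 (p(H, v) = H*0 = 0)
u(s(-4), 70) - (-34)*(p(4, -2) - 6) = (6*(-4)*(-5 - 4))*70 - (-34)*(0 - 6) = (6*(-4)*(-9))*70 - (-34)*(-6) = 216*70 - 1*204 = 15120 - 204 = 14916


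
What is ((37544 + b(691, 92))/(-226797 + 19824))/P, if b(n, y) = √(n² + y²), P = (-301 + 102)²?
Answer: -2888/630487521 - √485945/8196337773 ≈ -4.6656e-6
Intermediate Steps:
P = 39601 (P = (-199)² = 39601)
((37544 + b(691, 92))/(-226797 + 19824))/P = ((37544 + √(691² + 92²))/(-226797 + 19824))/39601 = ((37544 + √(477481 + 8464))/(-206973))*(1/39601) = ((37544 + √485945)*(-1/206973))*(1/39601) = (-2888/15921 - √485945/206973)*(1/39601) = -2888/630487521 - √485945/8196337773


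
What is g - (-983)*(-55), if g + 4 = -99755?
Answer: -153824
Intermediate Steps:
g = -99759 (g = -4 - 99755 = -99759)
g - (-983)*(-55) = -99759 - (-983)*(-55) = -99759 - 1*54065 = -99759 - 54065 = -153824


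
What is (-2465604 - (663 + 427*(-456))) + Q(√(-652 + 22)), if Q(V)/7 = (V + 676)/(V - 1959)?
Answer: -170959682533/75261 - 1085*I*√70/75261 ≈ -2.2716e+6 - 0.12062*I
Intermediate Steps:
Q(V) = 7*(676 + V)/(-1959 + V) (Q(V) = 7*((V + 676)/(V - 1959)) = 7*((676 + V)/(-1959 + V)) = 7*(676 + V)/(-1959 + V))
(-2465604 - (663 + 427*(-456))) + Q(√(-652 + 22)) = (-2465604 - (663 + 427*(-456))) + 7*(676 + √(-652 + 22))/(-1959 + √(-652 + 22)) = (-2465604 - (663 - 194712)) + 7*(676 + √(-630))/(-1959 + √(-630)) = (-2465604 - 1*(-194049)) + 7*(676 + 3*I*√70)/(-1959 + 3*I*√70) = (-2465604 + 194049) + 7*(676 + 3*I*√70)/(-1959 + 3*I*√70) = -2271555 + 7*(676 + 3*I*√70)/(-1959 + 3*I*√70)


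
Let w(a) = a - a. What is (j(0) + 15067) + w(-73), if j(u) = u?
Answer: 15067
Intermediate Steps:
w(a) = 0
(j(0) + 15067) + w(-73) = (0 + 15067) + 0 = 15067 + 0 = 15067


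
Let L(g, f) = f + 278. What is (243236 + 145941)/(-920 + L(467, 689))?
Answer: 389177/47 ≈ 8280.4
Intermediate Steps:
L(g, f) = 278 + f
(243236 + 145941)/(-920 + L(467, 689)) = (243236 + 145941)/(-920 + (278 + 689)) = 389177/(-920 + 967) = 389177/47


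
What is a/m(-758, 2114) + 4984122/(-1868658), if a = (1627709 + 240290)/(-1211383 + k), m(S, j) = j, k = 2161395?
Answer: -21658545451367/8123102306312 ≈ -2.6663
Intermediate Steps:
a = 266857/135716 (a = (1627709 + 240290)/(-1211383 + 2161395) = 1867999/950012 = 1867999*(1/950012) = 266857/135716 ≈ 1.9663)
a/m(-758, 2114) + 4984122/(-1868658) = (266857/135716)/2114 + 4984122/(-1868658) = (266857/135716)*(1/2114) + 4984122*(-1/1868658) = 266857/286903624 - 75517/28313 = -21658545451367/8123102306312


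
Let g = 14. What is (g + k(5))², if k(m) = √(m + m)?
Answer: (14 + √10)² ≈ 294.54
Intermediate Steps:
k(m) = √2*√m (k(m) = √(2*m) = √2*√m)
(g + k(5))² = (14 + √2*√5)² = (14 + √10)²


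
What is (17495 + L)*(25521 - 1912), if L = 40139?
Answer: 1360681106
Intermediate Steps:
(17495 + L)*(25521 - 1912) = (17495 + 40139)*(25521 - 1912) = 57634*23609 = 1360681106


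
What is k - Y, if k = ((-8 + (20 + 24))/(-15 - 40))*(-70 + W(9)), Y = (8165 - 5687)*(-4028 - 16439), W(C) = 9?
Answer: 2789449626/55 ≈ 5.0717e+7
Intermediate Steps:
Y = -50717226 (Y = 2478*(-20467) = -50717226)
k = 2196/55 (k = ((-8 + (20 + 24))/(-15 - 40))*(-70 + 9) = ((-8 + 44)/(-55))*(-61) = (36*(-1/55))*(-61) = -36/55*(-61) = 2196/55 ≈ 39.927)
k - Y = 2196/55 - 1*(-50717226) = 2196/55 + 50717226 = 2789449626/55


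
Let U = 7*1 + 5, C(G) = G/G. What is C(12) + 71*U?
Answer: 853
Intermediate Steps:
C(G) = 1
U = 12 (U = 7 + 5 = 12)
C(12) + 71*U = 1 + 71*12 = 1 + 852 = 853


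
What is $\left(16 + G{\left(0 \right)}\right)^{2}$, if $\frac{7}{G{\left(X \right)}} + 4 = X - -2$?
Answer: $\frac{625}{4} \approx 156.25$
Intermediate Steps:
$G{\left(X \right)} = \frac{7}{-2 + X}$ ($G{\left(X \right)} = \frac{7}{-4 + \left(X - -2\right)} = \frac{7}{-4 + \left(X + 2\right)} = \frac{7}{-4 + \left(2 + X\right)} = \frac{7}{-2 + X}$)
$\left(16 + G{\left(0 \right)}\right)^{2} = \left(16 + \frac{7}{-2 + 0}\right)^{2} = \left(16 + \frac{7}{-2}\right)^{2} = \left(16 + 7 \left(- \frac{1}{2}\right)\right)^{2} = \left(16 - \frac{7}{2}\right)^{2} = \left(\frac{25}{2}\right)^{2} = \frac{625}{4}$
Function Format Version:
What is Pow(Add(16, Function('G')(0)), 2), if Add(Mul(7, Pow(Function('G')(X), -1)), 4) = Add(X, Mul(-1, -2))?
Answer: Rational(625, 4) ≈ 156.25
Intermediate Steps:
Function('G')(X) = Mul(7, Pow(Add(-2, X), -1)) (Function('G')(X) = Mul(7, Pow(Add(-4, Add(X, Mul(-1, -2))), -1)) = Mul(7, Pow(Add(-4, Add(X, 2)), -1)) = Mul(7, Pow(Add(-4, Add(2, X)), -1)) = Mul(7, Pow(Add(-2, X), -1)))
Pow(Add(16, Function('G')(0)), 2) = Pow(Add(16, Mul(7, Pow(Add(-2, 0), -1))), 2) = Pow(Add(16, Mul(7, Pow(-2, -1))), 2) = Pow(Add(16, Mul(7, Rational(-1, 2))), 2) = Pow(Add(16, Rational(-7, 2)), 2) = Pow(Rational(25, 2), 2) = Rational(625, 4)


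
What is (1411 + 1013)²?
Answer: 5875776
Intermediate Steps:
(1411 + 1013)² = 2424² = 5875776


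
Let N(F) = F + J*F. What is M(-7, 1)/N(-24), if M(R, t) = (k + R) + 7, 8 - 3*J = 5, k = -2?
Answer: 1/24 ≈ 0.041667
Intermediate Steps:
J = 1 (J = 8/3 - 1/3*5 = 8/3 - 5/3 = 1)
M(R, t) = 5 + R (M(R, t) = (-2 + R) + 7 = 5 + R)
N(F) = 2*F (N(F) = F + 1*F = F + F = 2*F)
M(-7, 1)/N(-24) = (5 - 7)/((2*(-24))) = -2/(-48) = -2*(-1/48) = 1/24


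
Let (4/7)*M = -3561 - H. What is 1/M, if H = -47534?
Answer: 4/307811 ≈ 1.2995e-5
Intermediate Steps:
M = 307811/4 (M = 7*(-3561 - 1*(-47534))/4 = 7*(-3561 + 47534)/4 = (7/4)*43973 = 307811/4 ≈ 76953.)
1/M = 1/(307811/4) = 4/307811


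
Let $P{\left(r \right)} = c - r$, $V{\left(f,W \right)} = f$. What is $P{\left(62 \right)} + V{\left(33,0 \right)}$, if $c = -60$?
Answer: $-89$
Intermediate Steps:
$P{\left(r \right)} = -60 - r$
$P{\left(62 \right)} + V{\left(33,0 \right)} = \left(-60 - 62\right) + 33 = -122 + 33 = -89$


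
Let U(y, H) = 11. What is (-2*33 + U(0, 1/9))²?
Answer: 3025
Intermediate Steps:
(-2*33 + U(0, 1/9))² = (-2*33 + 11)² = (-66 + 11)² = (-55)² = 3025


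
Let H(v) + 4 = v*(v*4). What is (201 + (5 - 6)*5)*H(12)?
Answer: 112112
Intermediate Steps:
H(v) = -4 + 4*v² (H(v) = -4 + v*(v*4) = -4 + v*(4*v) = -4 + 4*v²)
(201 + (5 - 6)*5)*H(12) = (201 + (5 - 6)*5)*(-4 + 4*12²) = (201 - 1*5)*(-4 + 4*144) = (201 - 5)*(-4 + 576) = 196*572 = 112112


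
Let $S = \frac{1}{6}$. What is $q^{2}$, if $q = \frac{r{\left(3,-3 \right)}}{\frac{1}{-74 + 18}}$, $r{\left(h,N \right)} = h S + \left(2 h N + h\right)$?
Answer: $659344$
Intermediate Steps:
$S = \frac{1}{6} \approx 0.16667$
$r{\left(h,N \right)} = \frac{7 h}{6} + 2 N h$ ($r{\left(h,N \right)} = h \frac{1}{6} + \left(2 h N + h\right) = \frac{h}{6} + \left(2 N h + h\right) = \frac{h}{6} + \left(h + 2 N h\right) = \frac{7 h}{6} + 2 N h$)
$q = 812$ ($q = \frac{\frac{1}{6} \cdot 3 \left(7 + 12 \left(-3\right)\right)}{\frac{1}{-74 + 18}} = \frac{\frac{1}{6} \cdot 3 \left(7 - 36\right)}{\frac{1}{-56}} = \frac{\frac{1}{6} \cdot 3 \left(-29\right)}{- \frac{1}{56}} = \left(- \frac{29}{2}\right) \left(-56\right) = 812$)
$q^{2} = 812^{2} = 659344$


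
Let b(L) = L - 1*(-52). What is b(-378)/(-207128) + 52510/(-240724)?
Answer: -1349726907/6232585084 ≈ -0.21656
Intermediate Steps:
b(L) = 52 + L (b(L) = L + 52 = 52 + L)
b(-378)/(-207128) + 52510/(-240724) = (52 - 378)/(-207128) + 52510/(-240724) = -326*(-1/207128) + 52510*(-1/240724) = 163/103564 - 26255/120362 = -1349726907/6232585084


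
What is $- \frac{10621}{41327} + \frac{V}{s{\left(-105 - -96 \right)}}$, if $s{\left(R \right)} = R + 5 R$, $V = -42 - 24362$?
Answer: $\frac{38768099}{85833} \approx 451.67$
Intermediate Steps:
$V = -24404$ ($V = -42 - 24362 = -24404$)
$s{\left(R \right)} = 6 R$
$- \frac{10621}{41327} + \frac{V}{s{\left(-105 - -96 \right)}} = - \frac{10621}{41327} - \frac{24404}{6 \left(-105 - -96\right)} = \left(-10621\right) \frac{1}{41327} - \frac{24404}{6 \left(-105 + 96\right)} = - \frac{817}{3179} - \frac{24404}{6 \left(-9\right)} = - \frac{817}{3179} - \frac{24404}{-54} = - \frac{817}{3179} - - \frac{12202}{27} = - \frac{817}{3179} + \frac{12202}{27} = \frac{38768099}{85833}$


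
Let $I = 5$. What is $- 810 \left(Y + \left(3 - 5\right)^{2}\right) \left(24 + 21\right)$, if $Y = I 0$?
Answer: $-145800$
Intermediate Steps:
$Y = 0$ ($Y = 5 \cdot 0 = 0$)
$- 810 \left(Y + \left(3 - 5\right)^{2}\right) \left(24 + 21\right) = - 810 \left(0 + \left(3 - 5\right)^{2}\right) \left(24 + 21\right) = - 810 \left(0 + \left(-2\right)^{2}\right) 45 = - 810 \left(0 + 4\right) 45 = - 810 \cdot 4 \cdot 45 = \left(-810\right) 180 = -145800$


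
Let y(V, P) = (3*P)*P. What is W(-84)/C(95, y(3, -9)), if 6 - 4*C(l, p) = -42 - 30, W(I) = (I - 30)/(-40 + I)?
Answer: 19/403 ≈ 0.047146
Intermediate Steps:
W(I) = (-30 + I)/(-40 + I)
y(V, P) = 3*P²
C(l, p) = 39/2 (C(l, p) = 3/2 - (-42 - 30)/4 = 3/2 - ¼*(-72) = 3/2 + 18 = 39/2)
W(-84)/C(95, y(3, -9)) = ((-30 - 84)/(-40 - 84))/(39/2) = (-114/(-124))*(2/39) = -1/124*(-114)*(2/39) = (57/62)*(2/39) = 19/403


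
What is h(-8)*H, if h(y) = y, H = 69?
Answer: -552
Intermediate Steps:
h(-8)*H = -8*69 = -552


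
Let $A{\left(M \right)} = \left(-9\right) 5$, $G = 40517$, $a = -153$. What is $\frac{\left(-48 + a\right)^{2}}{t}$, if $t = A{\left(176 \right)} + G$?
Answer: $\frac{40401}{40472} \approx 0.99825$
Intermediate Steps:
$A{\left(M \right)} = -45$
$t = 40472$ ($t = -45 + 40517 = 40472$)
$\frac{\left(-48 + a\right)^{2}}{t} = \frac{\left(-48 - 153\right)^{2}}{40472} = \left(-201\right)^{2} \cdot \frac{1}{40472} = 40401 \cdot \frac{1}{40472} = \frac{40401}{40472}$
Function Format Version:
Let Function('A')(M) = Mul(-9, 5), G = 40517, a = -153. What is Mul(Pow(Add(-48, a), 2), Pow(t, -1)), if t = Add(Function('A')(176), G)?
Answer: Rational(40401, 40472) ≈ 0.99825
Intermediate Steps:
Function('A')(M) = -45
t = 40472 (t = Add(-45, 40517) = 40472)
Mul(Pow(Add(-48, a), 2), Pow(t, -1)) = Mul(Pow(Add(-48, -153), 2), Pow(40472, -1)) = Mul(Pow(-201, 2), Rational(1, 40472)) = Mul(40401, Rational(1, 40472)) = Rational(40401, 40472)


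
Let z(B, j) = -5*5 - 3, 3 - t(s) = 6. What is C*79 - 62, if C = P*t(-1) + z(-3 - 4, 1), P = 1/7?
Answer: -16155/7 ≈ -2307.9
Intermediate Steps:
t(s) = -3 (t(s) = 3 - 1*6 = 3 - 6 = -3)
P = ⅐ ≈ 0.14286
z(B, j) = -28 (z(B, j) = -25 - 3 = -28)
C = -199/7 (C = (⅐)*(-3) - 28 = -3/7 - 28 = -199/7 ≈ -28.429)
C*79 - 62 = -199/7*79 - 62 = -15721/7 - 62 = -16155/7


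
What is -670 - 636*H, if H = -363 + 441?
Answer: -50278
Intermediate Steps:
H = 78
-670 - 636*H = -670 - 636*78 = -670 - 49608 = -50278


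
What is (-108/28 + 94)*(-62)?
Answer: -39122/7 ≈ -5588.9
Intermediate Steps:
(-108/28 + 94)*(-62) = (-108*1/28 + 94)*(-62) = (-27/7 + 94)*(-62) = (631/7)*(-62) = -39122/7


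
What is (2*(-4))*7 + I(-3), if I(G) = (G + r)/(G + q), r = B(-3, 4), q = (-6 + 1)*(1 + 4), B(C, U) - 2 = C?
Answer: -391/7 ≈ -55.857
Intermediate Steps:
B(C, U) = 2 + C
q = -25 (q = -5*5 = -25)
r = -1 (r = 2 - 3 = -1)
I(G) = (-1 + G)/(-25 + G) (I(G) = (G - 1)/(G - 25) = (-1 + G)/(-25 + G))
(2*(-4))*7 + I(-3) = (2*(-4))*7 + (-1 - 3)/(-25 - 3) = -8*7 - 4/(-28) = -56 - 1/28*(-4) = -56 + 1/7 = -391/7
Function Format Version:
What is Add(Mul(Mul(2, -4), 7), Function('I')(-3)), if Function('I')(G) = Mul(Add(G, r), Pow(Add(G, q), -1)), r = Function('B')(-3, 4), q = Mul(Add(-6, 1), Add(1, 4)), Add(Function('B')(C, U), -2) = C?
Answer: Rational(-391, 7) ≈ -55.857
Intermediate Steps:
Function('B')(C, U) = Add(2, C)
q = -25 (q = Mul(-5, 5) = -25)
r = -1 (r = Add(2, -3) = -1)
Function('I')(G) = Mul(Pow(Add(-25, G), -1), Add(-1, G)) (Function('I')(G) = Mul(Add(G, -1), Pow(Add(G, -25), -1)) = Mul(Add(-1, G), Pow(Add(-25, G), -1)) = Mul(Pow(Add(-25, G), -1), Add(-1, G)))
Add(Mul(Mul(2, -4), 7), Function('I')(-3)) = Add(Mul(Mul(2, -4), 7), Mul(Pow(Add(-25, -3), -1), Add(-1, -3))) = Add(Mul(-8, 7), Mul(Pow(-28, -1), -4)) = Add(-56, Mul(Rational(-1, 28), -4)) = Add(-56, Rational(1, 7)) = Rational(-391, 7)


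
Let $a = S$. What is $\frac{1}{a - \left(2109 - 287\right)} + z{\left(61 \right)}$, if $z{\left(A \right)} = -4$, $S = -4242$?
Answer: $- \frac{24257}{6064} \approx -4.0002$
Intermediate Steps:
$a = -4242$
$\frac{1}{a - \left(2109 - 287\right)} + z{\left(61 \right)} = \frac{1}{-4242 - \left(2109 - 287\right)} - 4 = \frac{1}{-4242 - 1822} - 4 = \frac{1}{-6064} - 4 = - \frac{1}{6064} - 4 = - \frac{24257}{6064}$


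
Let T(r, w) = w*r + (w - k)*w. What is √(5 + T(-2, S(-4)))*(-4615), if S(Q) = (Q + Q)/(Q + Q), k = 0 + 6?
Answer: -4615*I*√2 ≈ -6526.6*I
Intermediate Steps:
k = 6
S(Q) = 1 (S(Q) = (2*Q)/((2*Q)) = (2*Q)*(1/(2*Q)) = 1)
T(r, w) = r*w + w*(-6 + w) (T(r, w) = w*r + (w - 1*6)*w = r*w + (w - 6)*w = r*w + (-6 + w)*w = r*w + w*(-6 + w))
√(5 + T(-2, S(-4)))*(-4615) = √(5 + 1*(-6 - 2 + 1))*(-4615) = √(5 + 1*(-7))*(-4615) = √(5 - 7)*(-4615) = √(-2)*(-4615) = (I*√2)*(-4615) = -4615*I*√2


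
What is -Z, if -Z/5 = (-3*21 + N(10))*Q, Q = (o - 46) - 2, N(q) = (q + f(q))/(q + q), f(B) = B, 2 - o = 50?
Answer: 29760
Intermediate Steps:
o = -48 (o = 2 - 1*50 = 2 - 50 = -48)
N(q) = 1 (N(q) = (q + q)/(q + q) = (2*q)/((2*q)) = (2*q)*(1/(2*q)) = 1)
Q = -96 (Q = (-48 - 46) - 2 = -94 - 2 = -96)
Z = -29760 (Z = -5*(-3*21 + 1)*(-96) = -5*(-63 + 1)*(-96) = -(-310)*(-96) = -5*5952 = -29760)
-Z = -1*(-29760) = 29760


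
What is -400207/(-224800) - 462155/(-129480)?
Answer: 3892781159/727677600 ≈ 5.3496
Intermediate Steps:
-400207/(-224800) - 462155/(-129480) = -400207*(-1/224800) - 462155*(-1/129480) = 400207/224800 + 92431/25896 = 3892781159/727677600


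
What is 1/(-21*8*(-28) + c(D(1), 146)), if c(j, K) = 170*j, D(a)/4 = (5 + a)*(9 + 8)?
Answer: 1/74064 ≈ 1.3502e-5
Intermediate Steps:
D(a) = 340 + 68*a (D(a) = 4*((5 + a)*(9 + 8)) = 4*((5 + a)*17) = 4*(85 + 17*a) = 340 + 68*a)
1/(-21*8*(-28) + c(D(1), 146)) = 1/(-21*8*(-28) + 170*(340 + 68*1)) = 1/(-168*(-28) + 170*(340 + 68)) = 1/(4704 + 170*408) = 1/(4704 + 69360) = 1/74064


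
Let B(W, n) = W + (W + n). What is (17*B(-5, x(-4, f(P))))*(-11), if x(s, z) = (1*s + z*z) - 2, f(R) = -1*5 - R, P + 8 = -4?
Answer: -6171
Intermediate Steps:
P = -12 (P = -8 - 4 = -12)
f(R) = -5 - R
x(s, z) = -2 + s + z² (x(s, z) = (s + z²) - 2 = -2 + s + z²)
B(W, n) = n + 2*W
(17*B(-5, x(-4, f(P))))*(-11) = (17*((-2 - 4 + (-5 - 1*(-12))²) + 2*(-5)))*(-11) = (17*((-2 - 4 + (-5 + 12)²) - 10))*(-11) = (17*((-2 - 4 + 7²) - 10))*(-11) = (17*((-2 - 4 + 49) - 10))*(-11) = (17*(43 - 10))*(-11) = (17*33)*(-11) = 561*(-11) = -6171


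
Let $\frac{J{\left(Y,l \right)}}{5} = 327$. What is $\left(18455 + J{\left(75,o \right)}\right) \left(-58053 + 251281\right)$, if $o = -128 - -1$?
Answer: $3881950520$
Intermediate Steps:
$o = -127$ ($o = -128 + 1 = -127$)
$J{\left(Y,l \right)} = 1635$ ($J{\left(Y,l \right)} = 5 \cdot 327 = 1635$)
$\left(18455 + J{\left(75,o \right)}\right) \left(-58053 + 251281\right) = \left(18455 + 1635\right) \left(-58053 + 251281\right) = 20090 \cdot 193228 = 3881950520$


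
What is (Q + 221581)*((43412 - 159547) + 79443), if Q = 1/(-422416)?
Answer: -858586926482235/105604 ≈ -8.1302e+9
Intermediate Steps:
Q = -1/422416 ≈ -2.3673e-6
(Q + 221581)*((43412 - 159547) + 79443) = (-1/422416 + 221581)*((43412 - 159547) + 79443) = 93599359695*(-116135 + 79443)/422416 = (93599359695/422416)*(-36692) = -858586926482235/105604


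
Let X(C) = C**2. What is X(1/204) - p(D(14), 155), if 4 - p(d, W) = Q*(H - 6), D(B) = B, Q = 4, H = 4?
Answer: -499391/41616 ≈ -12.000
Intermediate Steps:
p(d, W) = 12 (p(d, W) = 4 - 4*(4 - 6) = 4 - 4*(-2) = 4 - 1*(-8) = 4 + 8 = 12)
X(1/204) - p(D(14), 155) = (1/204)**2 - 1*12 = (1/204)**2 - 12 = 1/41616 - 12 = -499391/41616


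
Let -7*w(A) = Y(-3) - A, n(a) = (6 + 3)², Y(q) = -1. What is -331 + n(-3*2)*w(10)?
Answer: -1426/7 ≈ -203.71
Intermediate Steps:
n(a) = 81 (n(a) = 9² = 81)
w(A) = ⅐ + A/7 (w(A) = -(-1 - A)/7 = ⅐ + A/7)
-331 + n(-3*2)*w(10) = -331 + 81*(⅐ + (⅐)*10) = -331 + 81*(⅐ + 10/7) = -331 + 81*(11/7) = -331 + 891/7 = -1426/7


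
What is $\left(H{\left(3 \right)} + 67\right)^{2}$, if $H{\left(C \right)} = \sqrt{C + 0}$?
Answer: $\left(67 + \sqrt{3}\right)^{2} \approx 4724.1$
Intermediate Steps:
$H{\left(C \right)} = \sqrt{C}$
$\left(H{\left(3 \right)} + 67\right)^{2} = \left(\sqrt{3} + 67\right)^{2} = \left(67 + \sqrt{3}\right)^{2}$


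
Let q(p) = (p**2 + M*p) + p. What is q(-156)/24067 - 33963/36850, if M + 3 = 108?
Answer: -529957521/886868950 ≈ -0.59756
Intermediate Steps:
M = 105 (M = -3 + 108 = 105)
q(p) = p**2 + 106*p (q(p) = (p**2 + 105*p) + p = p**2 + 106*p)
q(-156)/24067 - 33963/36850 = -156*(106 - 156)/24067 - 33963/36850 = -156*(-50)*(1/24067) - 33963*1/36850 = 7800*(1/24067) - 33963/36850 = 7800/24067 - 33963/36850 = -529957521/886868950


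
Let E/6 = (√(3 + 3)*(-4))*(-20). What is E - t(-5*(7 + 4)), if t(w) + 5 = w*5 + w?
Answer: 335 + 480*√6 ≈ 1510.8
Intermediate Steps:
t(w) = -5 + 6*w (t(w) = -5 + (w*5 + w) = -5 + (5*w + w) = -5 + 6*w)
E = 480*√6 (E = 6*((√(3 + 3)*(-4))*(-20)) = 6*((√6*(-4))*(-20)) = 6*(-4*√6*(-20)) = 6*(80*√6) = 480*√6 ≈ 1175.8)
E - t(-5*(7 + 4)) = 480*√6 - (-5 + 6*(-5*(7 + 4))) = 480*√6 - (-5 + 6*(-5*11)) = 480*√6 - (-5 + 6*(-55)) = 480*√6 - (-5 - 330) = 480*√6 - 1*(-335) = 480*√6 + 335 = 335 + 480*√6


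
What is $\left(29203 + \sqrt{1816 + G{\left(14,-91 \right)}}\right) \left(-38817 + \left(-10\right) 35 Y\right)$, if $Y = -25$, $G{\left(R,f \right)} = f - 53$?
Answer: $-878046601 - 60134 \sqrt{418} \approx -8.7928 \cdot 10^{8}$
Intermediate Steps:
$G{\left(R,f \right)} = -53 + f$
$\left(29203 + \sqrt{1816 + G{\left(14,-91 \right)}}\right) \left(-38817 + \left(-10\right) 35 Y\right) = \left(29203 + \sqrt{1816 - 144}\right) \left(-38817 + \left(-10\right) 35 \left(-25\right)\right) = \left(29203 + \sqrt{1816 - 144}\right) \left(-38817 - -8750\right) = \left(29203 + \sqrt{1672}\right) \left(-38817 + 8750\right) = \left(29203 + 2 \sqrt{418}\right) \left(-30067\right) = -878046601 - 60134 \sqrt{418}$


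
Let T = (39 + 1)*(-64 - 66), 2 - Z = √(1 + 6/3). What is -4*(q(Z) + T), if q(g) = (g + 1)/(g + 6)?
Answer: 1268716/61 + 20*√3/61 ≈ 20799.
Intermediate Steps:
Z = 2 - √3 (Z = 2 - √(1 + 6/3) = 2 - √(1 + 6*(⅓)) = 2 - √(1 + 2) = 2 - √3 ≈ 0.26795)
q(g) = (1 + g)/(6 + g)
T = -5200 (T = 40*(-130) = -5200)
-4*(q(Z) + T) = -4*((1 + (2 - √3))/(6 + (2 - √3)) - 5200) = -4*((3 - √3)/(8 - √3) - 5200) = -4*(-5200 + (3 - √3)/(8 - √3)) = 20800 - 4*(3 - √3)/(8 - √3)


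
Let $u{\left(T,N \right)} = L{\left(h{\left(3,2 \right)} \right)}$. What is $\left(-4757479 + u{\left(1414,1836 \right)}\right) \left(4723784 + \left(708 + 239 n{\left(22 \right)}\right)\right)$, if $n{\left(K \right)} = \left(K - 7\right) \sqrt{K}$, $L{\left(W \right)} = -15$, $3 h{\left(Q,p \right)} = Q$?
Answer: $-22476742343048 - 17055615990 \sqrt{22} \approx -2.2557 \cdot 10^{13}$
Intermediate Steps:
$h{\left(Q,p \right)} = \frac{Q}{3}$
$n{\left(K \right)} = \sqrt{K} \left(-7 + K\right)$ ($n{\left(K \right)} = \left(K - 7\right) \sqrt{K} = \left(-7 + K\right) \sqrt{K} = \sqrt{K} \left(-7 + K\right)$)
$u{\left(T,N \right)} = -15$
$\left(-4757479 + u{\left(1414,1836 \right)}\right) \left(4723784 + \left(708 + 239 n{\left(22 \right)}\right)\right) = \left(-4757479 - 15\right) \left(4723784 + \left(708 + 239 \sqrt{22} \left(-7 + 22\right)\right)\right) = - 4757494 \left(4723784 + \left(708 + 239 \sqrt{22} \cdot 15\right)\right) = - 4757494 \left(4723784 + \left(708 + 239 \cdot 15 \sqrt{22}\right)\right) = - 4757494 \left(4723784 + \left(708 + 3585 \sqrt{22}\right)\right) = - 4757494 \left(4724492 + 3585 \sqrt{22}\right) = -22476742343048 - 17055615990 \sqrt{22}$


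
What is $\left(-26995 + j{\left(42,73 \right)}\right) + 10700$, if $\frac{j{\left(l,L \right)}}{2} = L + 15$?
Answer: $-16119$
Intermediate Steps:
$j{\left(l,L \right)} = 30 + 2 L$ ($j{\left(l,L \right)} = 2 \left(L + 15\right) = 2 \left(15 + L\right) = 30 + 2 L$)
$\left(-26995 + j{\left(42,73 \right)}\right) + 10700 = \left(-26995 + \left(30 + 2 \cdot 73\right)\right) + 10700 = \left(-26995 + \left(30 + 146\right)\right) + 10700 = \left(-26995 + 176\right) + 10700 = -26819 + 10700 = -16119$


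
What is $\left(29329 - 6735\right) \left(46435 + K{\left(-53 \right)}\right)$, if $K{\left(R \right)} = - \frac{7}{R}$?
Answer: $\frac{55605234828}{53} \approx 1.0492 \cdot 10^{9}$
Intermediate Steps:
$\left(29329 - 6735\right) \left(46435 + K{\left(-53 \right)}\right) = \left(29329 - 6735\right) \left(46435 - \frac{7}{-53}\right) = 22594 \left(46435 - - \frac{7}{53}\right) = 22594 \left(46435 + \frac{7}{53}\right) = 22594 \cdot \frac{2461062}{53} = \frac{55605234828}{53}$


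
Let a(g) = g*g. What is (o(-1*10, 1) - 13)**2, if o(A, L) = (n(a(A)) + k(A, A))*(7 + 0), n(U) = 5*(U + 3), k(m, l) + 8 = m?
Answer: 12013156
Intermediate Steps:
a(g) = g**2
k(m, l) = -8 + m
n(U) = 15 + 5*U (n(U) = 5*(3 + U) = 15 + 5*U)
o(A, L) = 49 + 7*A + 35*A**2 (o(A, L) = ((15 + 5*A**2) + (-8 + A))*(7 + 0) = (7 + A + 5*A**2)*7 = 49 + 7*A + 35*A**2)
(o(-1*10, 1) - 13)**2 = ((49 + 7*(-1*10) + 35*(-1*10)**2) - 13)**2 = ((49 + 7*(-10) + 35*(-10)**2) - 13)**2 = ((49 - 70 + 35*100) - 13)**2 = ((49 - 70 + 3500) - 13)**2 = (3479 - 13)**2 = 3466**2 = 12013156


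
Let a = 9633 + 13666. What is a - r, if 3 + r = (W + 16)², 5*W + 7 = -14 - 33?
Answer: 581874/25 ≈ 23275.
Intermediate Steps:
W = -54/5 (W = -7/5 + (-14 - 33)/5 = -7/5 + (⅕)*(-47) = -7/5 - 47/5 = -54/5 ≈ -10.800)
a = 23299
r = 601/25 (r = -3 + (-54/5 + 16)² = -3 + (26/5)² = -3 + 676/25 = 601/25 ≈ 24.040)
a - r = 23299 - 1*601/25 = 23299 - 601/25 = 581874/25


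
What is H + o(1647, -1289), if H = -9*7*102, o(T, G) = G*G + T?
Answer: 1656742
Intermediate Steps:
o(T, G) = T + G² (o(T, G) = G² + T = T + G²)
H = -6426 (H = -63*102 = -6426)
H + o(1647, -1289) = -6426 + (1647 + (-1289)²) = -6426 + (1647 + 1661521) = -6426 + 1663168 = 1656742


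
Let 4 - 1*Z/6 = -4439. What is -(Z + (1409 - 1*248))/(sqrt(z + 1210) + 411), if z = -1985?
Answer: -11433609/169696 + 139095*I*sqrt(31)/169696 ≈ -67.377 + 4.5637*I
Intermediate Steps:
Z = 26658 (Z = 24 - 6*(-4439) = 24 + 26634 = 26658)
-(Z + (1409 - 1*248))/(sqrt(z + 1210) + 411) = -(26658 + (1409 - 1*248))/(sqrt(-1985 + 1210) + 411) = -(26658 + (1409 - 248))/(sqrt(-775) + 411) = -(26658 + 1161)/(5*I*sqrt(31) + 411) = -27819/(411 + 5*I*sqrt(31))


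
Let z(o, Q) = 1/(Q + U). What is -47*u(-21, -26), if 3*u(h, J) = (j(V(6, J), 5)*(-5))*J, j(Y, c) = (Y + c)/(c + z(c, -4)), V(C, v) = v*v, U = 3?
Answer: -693485/2 ≈ -3.4674e+5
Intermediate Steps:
z(o, Q) = 1/(3 + Q) (z(o, Q) = 1/(Q + 3) = 1/(3 + Q))
V(C, v) = v²
j(Y, c) = (Y + c)/(-1 + c) (j(Y, c) = (Y + c)/(c + 1/(3 - 4)) = (Y + c)/(c + 1/(-1)) = (Y + c)/(c - 1) = (Y + c)/(-1 + c))
u(h, J) = J*(-25/4 - 5*J²/4)/3 (u(h, J) = ((((J² + 5)/(-1 + 5))*(-5))*J)/3 = ((((5 + J²)/4)*(-5))*J)/3 = (((5/4 + J²/4)*(-5))*J)/3 = ((-25/4 - 5*J²/4)*J)/3 = (J*(-25/4 - 5*J²/4))/3 = J*(-25/4 - 5*J²/4)/3)
-47*u(-21, -26) = -(-235)*(-26)*(5 + (-26)²)/12 = -(-235)*(-26)*(5 + 676)/12 = -(-235)*(-26)*681/12 = -47*14755/2 = -693485/2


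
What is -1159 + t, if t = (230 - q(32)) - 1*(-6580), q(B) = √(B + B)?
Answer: 5643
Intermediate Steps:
q(B) = √2*√B (q(B) = √(2*B) = √2*√B)
t = 6802 (t = (230 - √2*√32) - 1*(-6580) = (230 - √2*4*√2) + 6580 = (230 - 1*8) + 6580 = (230 - 8) + 6580 = 222 + 6580 = 6802)
-1159 + t = -1159 + 6802 = 5643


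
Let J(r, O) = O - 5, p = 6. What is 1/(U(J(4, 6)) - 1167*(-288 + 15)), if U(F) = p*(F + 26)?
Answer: 1/318753 ≈ 3.1372e-6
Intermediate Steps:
J(r, O) = -5 + O
U(F) = 156 + 6*F (U(F) = 6*(F + 26) = 6*(26 + F) = 156 + 6*F)
1/(U(J(4, 6)) - 1167*(-288 + 15)) = 1/((156 + 6*(-5 + 6)) - 1167*(-288 + 15)) = 1/((156 + 6*1) - 1167*(-273)) = 1/((156 + 6) + 318591) = 1/(162 + 318591) = 1/318753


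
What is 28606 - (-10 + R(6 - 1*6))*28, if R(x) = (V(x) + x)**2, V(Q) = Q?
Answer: 28886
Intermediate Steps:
R(x) = 4*x**2 (R(x) = (x + x)**2 = (2*x)**2 = 4*x**2)
28606 - (-10 + R(6 - 1*6))*28 = 28606 - (-10 + 4*(6 - 1*6)**2)*28 = 28606 - (-10 + 4*(6 - 6)**2)*28 = 28606 - (-10 + 4*0**2)*28 = 28606 - (-10 + 4*0)*28 = 28606 - (-10 + 0)*28 = 28606 - (-10)*28 = 28606 - 1*(-280) = 28606 + 280 = 28886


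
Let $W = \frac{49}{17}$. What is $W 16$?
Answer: $\frac{784}{17} \approx 46.118$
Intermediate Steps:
$W = \frac{49}{17}$ ($W = 49 \cdot \frac{1}{17} = \frac{49}{17} \approx 2.8824$)
$W 16 = \frac{49}{17} \cdot 16 = \frac{784}{17}$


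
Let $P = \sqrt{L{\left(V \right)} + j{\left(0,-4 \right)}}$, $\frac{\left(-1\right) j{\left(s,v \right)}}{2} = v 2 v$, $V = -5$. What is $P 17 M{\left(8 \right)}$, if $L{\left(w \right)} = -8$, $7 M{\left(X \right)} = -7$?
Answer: $- 102 i \sqrt{2} \approx - 144.25 i$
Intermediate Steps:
$M{\left(X \right)} = -1$ ($M{\left(X \right)} = \frac{1}{7} \left(-7\right) = -1$)
$j{\left(s,v \right)} = - 4 v^{2}$ ($j{\left(s,v \right)} = - 2 v 2 v = - 2 \cdot 2 v v = - 2 \cdot 2 v^{2} = - 4 v^{2}$)
$P = 6 i \sqrt{2}$ ($P = \sqrt{-8 - 4 \left(-4\right)^{2}} = \sqrt{-8 - 64} = \sqrt{-72} = 6 i \sqrt{2} \approx 8.4853 i$)
$P 17 M{\left(8 \right)} = 6 i \sqrt{2} \cdot 17 \left(-1\right) = 102 i \sqrt{2} \left(-1\right) = - 102 i \sqrt{2}$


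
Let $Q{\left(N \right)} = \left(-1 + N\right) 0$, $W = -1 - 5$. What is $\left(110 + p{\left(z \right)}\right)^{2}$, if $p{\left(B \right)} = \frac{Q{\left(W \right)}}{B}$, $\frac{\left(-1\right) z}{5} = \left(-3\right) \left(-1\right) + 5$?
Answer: $12100$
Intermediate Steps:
$W = -6$
$z = -40$ ($z = - 5 \left(\left(-3\right) \left(-1\right) + 5\right) = - 5 \left(3 + 5\right) = \left(-5\right) 8 = -40$)
$Q{\left(N \right)} = 0$
$p{\left(B \right)} = 0$ ($p{\left(B \right)} = \frac{0}{B} = 0$)
$\left(110 + p{\left(z \right)}\right)^{2} = \left(110 + 0\right)^{2} = 110^{2} = 12100$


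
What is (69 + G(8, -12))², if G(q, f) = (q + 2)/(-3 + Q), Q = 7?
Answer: 20449/4 ≈ 5112.3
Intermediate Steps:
G(q, f) = ½ + q/4 (G(q, f) = (q + 2)/(-3 + 7) = (2 + q)/4 = (2 + q)*(¼) = ½ + q/4)
(69 + G(8, -12))² = (69 + (½ + (¼)*8))² = (69 + (½ + 2))² = (69 + 5/2)² = (143/2)² = 20449/4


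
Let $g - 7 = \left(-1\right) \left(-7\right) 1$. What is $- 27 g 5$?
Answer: $-1890$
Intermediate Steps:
$g = 14$ ($g = 7 + \left(-1\right) \left(-7\right) 1 = 7 + 7 \cdot 1 = 7 + 7 = 14$)
$- 27 g 5 = \left(-27\right) 14 \cdot 5 = \left(-378\right) 5 = -1890$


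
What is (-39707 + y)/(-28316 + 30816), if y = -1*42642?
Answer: -82349/2500 ≈ -32.940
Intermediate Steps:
y = -42642
(-39707 + y)/(-28316 + 30816) = (-39707 - 42642)/(-28316 + 30816) = -82349/2500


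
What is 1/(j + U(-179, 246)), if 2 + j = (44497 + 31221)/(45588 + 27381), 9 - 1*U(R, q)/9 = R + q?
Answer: -72969/38160038 ≈ -0.0019122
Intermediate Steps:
U(R, q) = 81 - 9*R - 9*q (U(R, q) = 81 - 9*(R + q) = 81 + (-9*R - 9*q) = 81 - 9*R - 9*q)
j = -70220/72969 (j = -2 + (44497 + 31221)/(45588 + 27381) = -2 + 75718/72969 = -70220/72969 ≈ -0.96233)
1/(j + U(-179, 246)) = 1/(-70220/72969 + (81 - 9*(-179) - 9*246)) = 1/(-70220/72969 + (81 + 1611 - 2214)) = 1/(-70220/72969 - 522) = 1/(-38160038/72969) = -72969/38160038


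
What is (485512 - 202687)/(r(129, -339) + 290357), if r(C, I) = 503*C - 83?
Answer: 94275/118387 ≈ 0.79633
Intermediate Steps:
r(C, I) = -83 + 503*C
(485512 - 202687)/(r(129, -339) + 290357) = (485512 - 202687)/((-83 + 503*129) + 290357) = 282825/((-83 + 64887) + 290357) = 282825/(64804 + 290357) = 282825/355161 = 282825*(1/355161) = 94275/118387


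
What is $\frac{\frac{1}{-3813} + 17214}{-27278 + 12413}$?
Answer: $- \frac{65636981}{56680245} \approx -1.158$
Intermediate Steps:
$\frac{\frac{1}{-3813} + 17214}{-27278 + 12413} = \frac{- \frac{1}{3813} + 17214}{-14865} = \frac{65636981}{3813} \left(- \frac{1}{14865}\right) = - \frac{65636981}{56680245}$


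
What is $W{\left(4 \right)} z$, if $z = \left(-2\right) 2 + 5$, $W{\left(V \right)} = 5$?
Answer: $5$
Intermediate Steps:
$z = 1$ ($z = -4 + 5 = 1$)
$W{\left(4 \right)} z = 5 \cdot 1 = 5$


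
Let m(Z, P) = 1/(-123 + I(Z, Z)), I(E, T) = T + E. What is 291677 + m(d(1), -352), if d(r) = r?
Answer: 35292916/121 ≈ 2.9168e+5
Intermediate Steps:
I(E, T) = E + T
m(Z, P) = 1/(-123 + 2*Z) (m(Z, P) = 1/(-123 + (Z + Z)) = 1/(-123 + 2*Z))
291677 + m(d(1), -352) = 291677 + 1/(-123 + 2*1) = 291677 + 1/(-123 + 2) = 291677 + 1/(-121) = 291677 - 1/121 = 35292916/121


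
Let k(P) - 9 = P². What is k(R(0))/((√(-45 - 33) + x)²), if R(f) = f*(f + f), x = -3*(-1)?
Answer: 9/(3 + I*√78)² ≈ -0.082045 - 0.063009*I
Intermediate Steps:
x = 3
R(f) = 2*f² (R(f) = f*(2*f) = 2*f²)
k(P) = 9 + P²
k(R(0))/((√(-45 - 33) + x)²) = (9 + (2*0²)²)/((√(-45 - 33) + 3)²) = (9 + (2*0)²)/((√(-78) + 3)²) = (9 + 0²)/((I*√78 + 3)²) = (9 + 0)/((3 + I*√78)²) = 9/(3 + I*√78)²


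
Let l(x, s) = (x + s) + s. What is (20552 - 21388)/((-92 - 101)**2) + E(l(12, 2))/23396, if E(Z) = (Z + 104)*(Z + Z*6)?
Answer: 120266876/217869401 ≈ 0.55201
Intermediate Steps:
l(x, s) = x + 2*s (l(x, s) = (s + x) + s = x + 2*s)
E(Z) = 7*Z*(104 + Z) (E(Z) = (104 + Z)*(Z + 6*Z) = (104 + Z)*(7*Z) = 7*Z*(104 + Z))
(20552 - 21388)/((-92 - 101)**2) + E(l(12, 2))/23396 = (20552 - 21388)/((-92 - 101)**2) + (7*(12 + 2*2)*(104 + (12 + 2*2)))/23396 = -836/((-193)**2) + (7*(12 + 4)*(104 + (12 + 4)))*(1/23396) = -836/37249 + (7*16*(104 + 16))*(1/23396) = -836*1/37249 + (7*16*120)*(1/23396) = -836/37249 + 13440*(1/23396) = -836/37249 + 3360/5849 = 120266876/217869401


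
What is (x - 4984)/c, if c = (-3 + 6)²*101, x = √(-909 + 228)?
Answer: -4984/909 + I*√681/909 ≈ -5.4829 + 0.028708*I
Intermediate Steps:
x = I*√681 (x = √(-681) = I*√681 ≈ 26.096*I)
c = 909 (c = 3²*101 = 9*101 = 909)
(x - 4984)/c = (I*√681 - 4984)/909 = (-4984 + I*√681)*(1/909) = -4984/909 + I*√681/909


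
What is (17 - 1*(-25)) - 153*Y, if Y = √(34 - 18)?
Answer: -570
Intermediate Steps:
Y = 4 (Y = √16 = 4)
(17 - 1*(-25)) - 153*Y = (17 - 1*(-25)) - 153*4 = (17 + 25) - 612 = 42 - 612 = -570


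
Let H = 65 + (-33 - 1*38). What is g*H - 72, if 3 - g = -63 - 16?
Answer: -564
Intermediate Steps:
g = 82 (g = 3 - (-63 - 16) = 3 - 1*(-79) = 3 + 79 = 82)
H = -6 (H = 65 + (-33 - 38) = 65 - 71 = -6)
g*H - 72 = 82*(-6) - 72 = -492 - 72 = -564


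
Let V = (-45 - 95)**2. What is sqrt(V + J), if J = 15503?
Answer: sqrt(35103) ≈ 187.36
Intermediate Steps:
V = 19600 (V = (-140)**2 = 19600)
sqrt(V + J) = sqrt(19600 + 15503) = sqrt(35103)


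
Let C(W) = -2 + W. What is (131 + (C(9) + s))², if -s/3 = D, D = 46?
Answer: 0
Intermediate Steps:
s = -138 (s = -3*46 = -138)
(131 + (C(9) + s))² = (131 + ((-2 + 9) - 138))² = (131 + (7 - 138))² = (131 - 131)² = 0² = 0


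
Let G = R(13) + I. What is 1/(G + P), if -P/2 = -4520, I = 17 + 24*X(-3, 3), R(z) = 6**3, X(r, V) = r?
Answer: 1/9201 ≈ 0.00010868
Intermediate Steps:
R(z) = 216
I = -55 (I = 17 + 24*(-3) = 17 - 72 = -55)
P = 9040 (P = -2*(-4520) = 9040)
G = 161 (G = 216 - 55 = 161)
1/(G + P) = 1/(161 + 9040) = 1/9201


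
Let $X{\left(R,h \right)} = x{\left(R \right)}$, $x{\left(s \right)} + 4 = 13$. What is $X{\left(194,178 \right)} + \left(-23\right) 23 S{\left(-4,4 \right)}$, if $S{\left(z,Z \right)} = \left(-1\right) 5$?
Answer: $2654$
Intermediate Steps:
$x{\left(s \right)} = 9$ ($x{\left(s \right)} = -4 + 13 = 9$)
$X{\left(R,h \right)} = 9$
$S{\left(z,Z \right)} = -5$
$X{\left(194,178 \right)} + \left(-23\right) 23 S{\left(-4,4 \right)} = 9 + \left(-23\right) 23 \left(-5\right) = 9 - -2645 = 9 + 2645 = 2654$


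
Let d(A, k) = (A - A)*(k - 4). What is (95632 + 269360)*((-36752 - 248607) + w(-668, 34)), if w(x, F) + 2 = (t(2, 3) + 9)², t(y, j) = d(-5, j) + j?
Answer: -104101923264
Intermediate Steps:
d(A, k) = 0 (d(A, k) = 0*(-4 + k) = 0)
t(y, j) = j (t(y, j) = 0 + j = j)
w(x, F) = 142 (w(x, F) = -2 + (3 + 9)² = -2 + 12² = -2 + 144 = 142)
(95632 + 269360)*((-36752 - 248607) + w(-668, 34)) = (95632 + 269360)*((-36752 - 248607) + 142) = 364992*(-285359 + 142) = 364992*(-285217) = -104101923264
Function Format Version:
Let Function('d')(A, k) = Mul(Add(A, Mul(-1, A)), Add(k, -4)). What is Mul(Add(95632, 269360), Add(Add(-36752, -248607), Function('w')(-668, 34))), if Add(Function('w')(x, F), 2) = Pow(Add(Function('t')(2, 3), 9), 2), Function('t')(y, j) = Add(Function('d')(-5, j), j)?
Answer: -104101923264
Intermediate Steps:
Function('d')(A, k) = 0 (Function('d')(A, k) = Mul(0, Add(-4, k)) = 0)
Function('t')(y, j) = j (Function('t')(y, j) = Add(0, j) = j)
Function('w')(x, F) = 142 (Function('w')(x, F) = Add(-2, Pow(Add(3, 9), 2)) = Add(-2, Pow(12, 2)) = Add(-2, 144) = 142)
Mul(Add(95632, 269360), Add(Add(-36752, -248607), Function('w')(-668, 34))) = Mul(Add(95632, 269360), Add(Add(-36752, -248607), 142)) = Mul(364992, Add(-285359, 142)) = Mul(364992, -285217) = -104101923264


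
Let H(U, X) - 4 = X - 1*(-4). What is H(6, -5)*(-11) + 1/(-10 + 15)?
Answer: -164/5 ≈ -32.800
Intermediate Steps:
H(U, X) = 8 + X (H(U, X) = 4 + (X - 1*(-4)) = 4 + (X + 4) = 4 + (4 + X) = 8 + X)
H(6, -5)*(-11) + 1/(-10 + 15) = (8 - 5)*(-11) + 1/(-10 + 15) = 3*(-11) + 1/5 = -33 + ⅕ = -164/5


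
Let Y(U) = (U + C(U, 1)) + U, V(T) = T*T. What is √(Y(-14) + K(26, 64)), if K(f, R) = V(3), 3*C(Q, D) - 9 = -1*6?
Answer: 3*I*√2 ≈ 4.2426*I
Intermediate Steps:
C(Q, D) = 1 (C(Q, D) = 3 + (-1*6)/3 = 3 + (⅓)*(-6) = 3 - 2 = 1)
V(T) = T²
Y(U) = 1 + 2*U (Y(U) = (U + 1) + U = (1 + U) + U = 1 + 2*U)
K(f, R) = 9 (K(f, R) = 3² = 9)
√(Y(-14) + K(26, 64)) = √((1 + 2*(-14)) + 9) = √((1 - 28) + 9) = √(-27 + 9) = √(-18) = 3*I*√2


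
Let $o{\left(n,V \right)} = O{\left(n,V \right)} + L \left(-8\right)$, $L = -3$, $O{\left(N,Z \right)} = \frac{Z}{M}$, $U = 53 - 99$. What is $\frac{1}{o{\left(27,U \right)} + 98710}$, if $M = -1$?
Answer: $\frac{1}{98780} \approx 1.0124 \cdot 10^{-5}$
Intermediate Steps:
$U = -46$ ($U = 53 - 99 = -46$)
$O{\left(N,Z \right)} = - Z$ ($O{\left(N,Z \right)} = \frac{Z}{-1} = Z \left(-1\right) = - Z$)
$o{\left(n,V \right)} = 24 - V$ ($o{\left(n,V \right)} = - V - -24 = - V + 24 = 24 - V$)
$\frac{1}{o{\left(27,U \right)} + 98710} = \frac{1}{\left(24 - -46\right) + 98710} = \frac{1}{\left(24 + 46\right) + 98710} = \frac{1}{70 + 98710} = \frac{1}{98780}$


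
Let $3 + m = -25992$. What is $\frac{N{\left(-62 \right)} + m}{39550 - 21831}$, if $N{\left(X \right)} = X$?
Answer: $- \frac{26057}{17719} \approx -1.4706$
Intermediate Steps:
$m = -25995$ ($m = -3 - 25992 = -25995$)
$\frac{N{\left(-62 \right)} + m}{39550 - 21831} = \frac{-62 - 25995}{39550 - 21831} = - \frac{26057}{17719}$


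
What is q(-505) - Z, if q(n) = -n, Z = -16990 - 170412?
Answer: 187907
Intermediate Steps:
Z = -187402
q(-505) - Z = -1*(-505) - 1*(-187402) = 505 + 187402 = 187907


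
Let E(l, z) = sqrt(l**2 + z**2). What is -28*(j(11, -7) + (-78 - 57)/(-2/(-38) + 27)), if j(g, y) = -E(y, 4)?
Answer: 35910/257 + 28*sqrt(65) ≈ 365.47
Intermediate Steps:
j(g, y) = -sqrt(16 + y**2) (j(g, y) = -sqrt(y**2 + 4**2) = -sqrt(y**2 + 16) = -sqrt(16 + y**2))
-28*(j(11, -7) + (-78 - 57)/(-2/(-38) + 27)) = -28*(-sqrt(16 + (-7)**2) + (-78 - 57)/(-2/(-38) + 27)) = -28*(-sqrt(16 + 49) - 135/(-2*(-1/38) + 27)) = -28*(-sqrt(65) - 135/(1/19 + 27)) = -28*(-sqrt(65) - 135/514/19) = -28*(-sqrt(65) - 135*19/514) = -28*(-sqrt(65) - 2565/514) = -28*(-2565/514 - sqrt(65)) = 35910/257 + 28*sqrt(65)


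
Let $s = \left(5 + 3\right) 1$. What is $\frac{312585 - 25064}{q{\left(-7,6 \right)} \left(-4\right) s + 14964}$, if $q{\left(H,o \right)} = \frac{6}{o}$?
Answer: $\frac{287521}{14932} \approx 19.255$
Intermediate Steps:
$s = 8$ ($s = 8 \cdot 1 = 8$)
$\frac{312585 - 25064}{q{\left(-7,6 \right)} \left(-4\right) s + 14964} = \frac{312585 - 25064}{\frac{6}{6} \left(-4\right) 8 + 14964} = \frac{287521}{6 \cdot \frac{1}{6} \left(-4\right) 8 + 14964} = \frac{287521}{1 \left(-4\right) 8 + 14964} = \frac{287521}{\left(-4\right) 8 + 14964} = \frac{287521}{-32 + 14964} = \frac{287521}{14932}$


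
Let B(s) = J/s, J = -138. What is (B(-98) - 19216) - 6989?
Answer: -1283976/49 ≈ -26204.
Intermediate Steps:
B(s) = -138/s
(B(-98) - 19216) - 6989 = (-138/(-98) - 19216) - 6989 = (-138*(-1/98) - 19216) - 6989 = (69/49 - 19216) - 6989 = -941515/49 - 6989 = -1283976/49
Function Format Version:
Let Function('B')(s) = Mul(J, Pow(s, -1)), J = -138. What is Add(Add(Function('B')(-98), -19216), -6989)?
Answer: Rational(-1283976, 49) ≈ -26204.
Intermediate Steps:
Function('B')(s) = Mul(-138, Pow(s, -1))
Add(Add(Function('B')(-98), -19216), -6989) = Add(Add(Mul(-138, Pow(-98, -1)), -19216), -6989) = Add(Add(Mul(-138, Rational(-1, 98)), -19216), -6989) = Add(Add(Rational(69, 49), -19216), -6989) = Add(Rational(-941515, 49), -6989) = Rational(-1283976, 49)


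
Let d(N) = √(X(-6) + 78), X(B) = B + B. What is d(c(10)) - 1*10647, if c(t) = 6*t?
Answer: -10647 + √66 ≈ -10639.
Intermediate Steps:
X(B) = 2*B
d(N) = √66 (d(N) = √(2*(-6) + 78) = √(-12 + 78) = √66)
d(c(10)) - 1*10647 = √66 - 1*10647 = √66 - 10647 = -10647 + √66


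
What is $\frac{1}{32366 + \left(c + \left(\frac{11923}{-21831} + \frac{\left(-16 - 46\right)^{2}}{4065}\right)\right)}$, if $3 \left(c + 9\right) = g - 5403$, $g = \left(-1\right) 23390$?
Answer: $\frac{29581005}{673255770253} \approx 4.3937 \cdot 10^{-5}$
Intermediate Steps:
$g = -23390$
$c = - \frac{28820}{3}$ ($c = -9 + \frac{-23390 - 5403}{3} = -9 + \frac{1}{3} \left(-28793\right) = -9 - \frac{28793}{3} = - \frac{28820}{3} \approx -9606.7$)
$\frac{1}{32366 + \left(c + \left(\frac{11923}{-21831} + \frac{\left(-16 - 46\right)^{2}}{4065}\right)\right)} = \frac{1}{32366 - \left(\frac{209735063}{21831} - \frac{\left(-16 - 46\right)^{2}}{4065}\right)} = \frac{1}{32366 - \left(\frac{209735063}{21831} - \left(-62\right)^{2} \cdot \frac{1}{4065}\right)} = \frac{1}{32366 + \left(- \frac{28820}{3} + \left(- \frac{11923}{21831} + 3844 \cdot \frac{1}{4065}\right)\right)} = \frac{1}{32366 + \left(- \frac{28820}{3} + \left(- \frac{11923}{21831} + \frac{3844}{4065}\right)\right)} = \frac{1}{32366 + \left(- \frac{28820}{3} + \frac{3939041}{9860335}\right)} = \frac{1}{32366 - \frac{284163037577}{29581005}} = \frac{1}{\frac{673255770253}{29581005}} = \frac{29581005}{673255770253}$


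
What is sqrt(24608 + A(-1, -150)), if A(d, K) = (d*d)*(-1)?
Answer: sqrt(24607) ≈ 156.87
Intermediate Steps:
A(d, K) = -d**2 (A(d, K) = d**2*(-1) = -d**2)
sqrt(24608 + A(-1, -150)) = sqrt(24608 - 1*(-1)**2) = sqrt(24608 - 1*1) = sqrt(24608 - 1) = sqrt(24607)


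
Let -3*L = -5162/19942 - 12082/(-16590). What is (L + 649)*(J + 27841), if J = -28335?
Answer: -873980804566/2726685 ≈ -3.2053e+5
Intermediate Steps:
L = -5546488/35446905 (L = -(-5162/19942 - 12082/(-16590))/3 = -(-5162*1/19942 - 12082*(-1/16590))/3 = -(-2581/9971 + 863/1185)/3 = -⅓*5546488/11815635 = -5546488/35446905 ≈ -0.15647)
(L + 649)*(J + 27841) = (-5546488/35446905 + 649)*(-28335 + 27841) = (22999494857/35446905)*(-494) = -873980804566/2726685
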